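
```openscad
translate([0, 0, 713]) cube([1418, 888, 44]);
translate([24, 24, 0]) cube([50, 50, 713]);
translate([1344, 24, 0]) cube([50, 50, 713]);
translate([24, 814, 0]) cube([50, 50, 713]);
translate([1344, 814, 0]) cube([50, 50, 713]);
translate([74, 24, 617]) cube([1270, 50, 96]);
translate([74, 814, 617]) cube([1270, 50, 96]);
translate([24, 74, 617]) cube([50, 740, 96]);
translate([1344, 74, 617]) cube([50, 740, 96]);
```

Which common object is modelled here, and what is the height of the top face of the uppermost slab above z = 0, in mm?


A table. The table height is 757 mm.

A 1418×888×44 slab sits at z = 713 on four 50 mm square posts — a table. The top surface is at 713 + 44 = 757 mm.


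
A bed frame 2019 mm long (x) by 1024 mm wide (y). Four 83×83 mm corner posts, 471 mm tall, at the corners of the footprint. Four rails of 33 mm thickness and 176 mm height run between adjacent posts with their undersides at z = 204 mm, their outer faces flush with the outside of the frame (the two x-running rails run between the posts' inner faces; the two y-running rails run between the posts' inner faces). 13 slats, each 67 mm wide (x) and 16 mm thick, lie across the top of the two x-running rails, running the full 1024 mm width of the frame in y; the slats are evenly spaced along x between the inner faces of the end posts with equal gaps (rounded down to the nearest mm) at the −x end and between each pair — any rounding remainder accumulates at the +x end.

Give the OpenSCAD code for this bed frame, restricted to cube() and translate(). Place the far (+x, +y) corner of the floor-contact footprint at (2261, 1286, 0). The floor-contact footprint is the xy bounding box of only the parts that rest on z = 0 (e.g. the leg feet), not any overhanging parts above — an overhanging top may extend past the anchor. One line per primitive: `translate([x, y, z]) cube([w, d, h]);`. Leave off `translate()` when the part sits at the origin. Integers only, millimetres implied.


translate([242, 262, 0]) cube([83, 83, 471]);
translate([242, 1203, 0]) cube([83, 83, 471]);
translate([2178, 262, 0]) cube([83, 83, 471]);
translate([2178, 1203, 0]) cube([83, 83, 471]);
translate([325, 262, 204]) cube([1853, 33, 176]);
translate([325, 1253, 204]) cube([1853, 33, 176]);
translate([242, 345, 204]) cube([33, 858, 176]);
translate([2228, 345, 204]) cube([33, 858, 176]);
translate([395, 262, 380]) cube([67, 1024, 16]);
translate([532, 262, 380]) cube([67, 1024, 16]);
translate([669, 262, 380]) cube([67, 1024, 16]);
translate([806, 262, 380]) cube([67, 1024, 16]);
translate([943, 262, 380]) cube([67, 1024, 16]);
translate([1080, 262, 380]) cube([67, 1024, 16]);
translate([1217, 262, 380]) cube([67, 1024, 16]);
translate([1354, 262, 380]) cube([67, 1024, 16]);
translate([1491, 262, 380]) cube([67, 1024, 16]);
translate([1628, 262, 380]) cube([67, 1024, 16]);
translate([1765, 262, 380]) cube([67, 1024, 16]);
translate([1902, 262, 380]) cube([67, 1024, 16]);
translate([2039, 262, 380]) cube([67, 1024, 16]);


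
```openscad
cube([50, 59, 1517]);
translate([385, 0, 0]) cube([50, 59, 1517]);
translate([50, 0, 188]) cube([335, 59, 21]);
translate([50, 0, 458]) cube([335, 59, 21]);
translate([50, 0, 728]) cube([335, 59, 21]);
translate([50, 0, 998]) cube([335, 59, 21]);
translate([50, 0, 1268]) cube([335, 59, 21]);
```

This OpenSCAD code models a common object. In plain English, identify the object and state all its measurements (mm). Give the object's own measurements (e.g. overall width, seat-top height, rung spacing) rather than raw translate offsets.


A straight ladder. Two 50×59 mm vertical rails, 1517 mm tall, stand 435 mm apart (outside-to-outside) with their front faces coplanar on the −y side. 5 rungs, each 59 mm deep and 21 mm tall, span between the inner faces of the rails, front faces flush with the rails. The lowest rung's underside is at z = 188 mm and rungs are spaced 270 mm apart (underside to underside).


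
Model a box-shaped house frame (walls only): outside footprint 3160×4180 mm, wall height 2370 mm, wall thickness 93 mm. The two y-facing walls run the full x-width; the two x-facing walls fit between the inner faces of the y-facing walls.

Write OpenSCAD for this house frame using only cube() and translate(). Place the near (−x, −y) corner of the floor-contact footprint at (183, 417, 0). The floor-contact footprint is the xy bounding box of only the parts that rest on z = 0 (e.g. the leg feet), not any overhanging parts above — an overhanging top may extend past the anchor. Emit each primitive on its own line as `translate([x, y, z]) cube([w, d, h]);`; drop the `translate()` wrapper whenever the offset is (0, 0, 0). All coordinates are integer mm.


translate([183, 417, 0]) cube([3160, 93, 2370]);
translate([183, 4504, 0]) cube([3160, 93, 2370]);
translate([183, 510, 0]) cube([93, 3994, 2370]);
translate([3250, 510, 0]) cube([93, 3994, 2370]);


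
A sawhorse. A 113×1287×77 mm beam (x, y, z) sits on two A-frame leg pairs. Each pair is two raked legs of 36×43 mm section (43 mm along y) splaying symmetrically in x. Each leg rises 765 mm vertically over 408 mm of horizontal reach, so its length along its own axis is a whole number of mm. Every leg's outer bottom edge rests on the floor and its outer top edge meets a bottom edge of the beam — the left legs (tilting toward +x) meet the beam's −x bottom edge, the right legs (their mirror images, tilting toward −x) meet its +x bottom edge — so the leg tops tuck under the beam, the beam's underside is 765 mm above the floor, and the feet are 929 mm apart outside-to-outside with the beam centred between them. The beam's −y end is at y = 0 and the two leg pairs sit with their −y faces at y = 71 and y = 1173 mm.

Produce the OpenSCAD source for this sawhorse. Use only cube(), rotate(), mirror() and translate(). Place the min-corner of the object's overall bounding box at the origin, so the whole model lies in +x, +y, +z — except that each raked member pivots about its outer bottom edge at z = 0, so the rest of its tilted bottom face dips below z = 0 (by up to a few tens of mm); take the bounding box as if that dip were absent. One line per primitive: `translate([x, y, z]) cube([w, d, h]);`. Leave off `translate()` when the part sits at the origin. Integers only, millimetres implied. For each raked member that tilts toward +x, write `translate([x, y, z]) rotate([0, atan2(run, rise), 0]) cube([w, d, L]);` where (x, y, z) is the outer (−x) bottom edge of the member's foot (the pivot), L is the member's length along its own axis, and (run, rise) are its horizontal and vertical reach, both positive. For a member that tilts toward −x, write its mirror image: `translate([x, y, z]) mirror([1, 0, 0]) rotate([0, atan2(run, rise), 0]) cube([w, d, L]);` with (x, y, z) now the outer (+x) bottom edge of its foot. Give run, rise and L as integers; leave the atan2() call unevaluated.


translate([408, 0, 765]) cube([113, 1287, 77]);
translate([0, 71, 0]) rotate([0, atan2(408, 765), 0]) cube([36, 43, 867]);
translate([929, 71, 0]) mirror([1, 0, 0]) rotate([0, atan2(408, 765), 0]) cube([36, 43, 867]);
translate([0, 1173, 0]) rotate([0, atan2(408, 765), 0]) cube([36, 43, 867]);
translate([929, 1173, 0]) mirror([1, 0, 0]) rotate([0, atan2(408, 765), 0]) cube([36, 43, 867]);


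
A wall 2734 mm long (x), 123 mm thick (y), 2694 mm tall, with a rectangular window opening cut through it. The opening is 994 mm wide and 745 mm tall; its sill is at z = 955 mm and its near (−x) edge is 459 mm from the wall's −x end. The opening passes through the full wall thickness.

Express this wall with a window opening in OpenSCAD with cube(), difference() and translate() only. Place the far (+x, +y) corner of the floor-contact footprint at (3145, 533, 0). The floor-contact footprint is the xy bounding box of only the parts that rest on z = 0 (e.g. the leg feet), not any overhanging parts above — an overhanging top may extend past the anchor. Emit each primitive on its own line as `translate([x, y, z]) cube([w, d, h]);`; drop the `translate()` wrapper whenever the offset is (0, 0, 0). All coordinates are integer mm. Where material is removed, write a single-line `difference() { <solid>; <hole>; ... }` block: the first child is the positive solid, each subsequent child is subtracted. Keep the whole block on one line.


difference() { translate([411, 410, 0]) cube([2734, 123, 2694]); translate([870, 410, 955]) cube([994, 123, 745]); }


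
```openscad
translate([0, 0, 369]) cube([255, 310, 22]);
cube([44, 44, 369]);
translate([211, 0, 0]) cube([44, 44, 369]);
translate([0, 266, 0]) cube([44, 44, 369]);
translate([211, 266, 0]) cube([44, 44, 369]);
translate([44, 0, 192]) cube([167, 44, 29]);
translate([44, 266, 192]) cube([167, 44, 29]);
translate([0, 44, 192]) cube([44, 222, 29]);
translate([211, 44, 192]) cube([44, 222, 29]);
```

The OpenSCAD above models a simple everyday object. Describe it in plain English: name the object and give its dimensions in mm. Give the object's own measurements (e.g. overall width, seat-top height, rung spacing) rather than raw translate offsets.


A four-legged stool. The seat is a 255×310×22 mm slab whose top surface is at z = 391 mm; four square legs, each 44×44 mm in cross-section, run from the floor (z = 0) to the underside of the seat, each flush with a corner of the seat. Four stretchers, 44 mm wide and 29 mm tall, connect adjacent legs with their undersides at z = 192 mm, each running between the inner faces of the legs it joins and aligned with the legs' outer faces on the other axis.


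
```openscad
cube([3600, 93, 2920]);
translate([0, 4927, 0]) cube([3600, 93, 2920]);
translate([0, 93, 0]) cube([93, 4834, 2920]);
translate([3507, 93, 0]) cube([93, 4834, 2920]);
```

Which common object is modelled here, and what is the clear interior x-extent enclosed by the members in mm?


A house (or room) frame. The interior width is 3414 mm.

Four 2920 mm walls enclosing a rectangle with no floor or roof — a room or house frame. Outside width is 3600 mm and wall thickness is 93 mm, so the interior width is 3600 − 2 × 93 = 3414 mm.


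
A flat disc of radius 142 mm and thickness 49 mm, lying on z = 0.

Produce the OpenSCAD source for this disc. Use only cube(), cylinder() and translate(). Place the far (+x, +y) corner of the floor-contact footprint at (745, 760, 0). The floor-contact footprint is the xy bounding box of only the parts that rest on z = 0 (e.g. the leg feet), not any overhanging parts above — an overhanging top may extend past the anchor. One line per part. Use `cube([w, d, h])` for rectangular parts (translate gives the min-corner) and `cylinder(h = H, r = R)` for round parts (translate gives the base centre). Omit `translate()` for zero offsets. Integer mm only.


translate([603, 618, 0]) cylinder(h = 49, r = 142);


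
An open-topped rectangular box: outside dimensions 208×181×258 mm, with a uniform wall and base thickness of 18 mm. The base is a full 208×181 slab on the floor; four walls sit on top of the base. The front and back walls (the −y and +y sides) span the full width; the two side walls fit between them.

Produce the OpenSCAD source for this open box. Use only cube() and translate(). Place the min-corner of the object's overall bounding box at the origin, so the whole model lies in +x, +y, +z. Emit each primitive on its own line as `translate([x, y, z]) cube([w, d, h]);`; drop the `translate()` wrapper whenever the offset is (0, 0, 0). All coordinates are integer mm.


cube([208, 181, 18]);
translate([0, 0, 18]) cube([208, 18, 240]);
translate([0, 163, 18]) cube([208, 18, 240]);
translate([0, 18, 18]) cube([18, 145, 240]);
translate([190, 18, 18]) cube([18, 145, 240]);


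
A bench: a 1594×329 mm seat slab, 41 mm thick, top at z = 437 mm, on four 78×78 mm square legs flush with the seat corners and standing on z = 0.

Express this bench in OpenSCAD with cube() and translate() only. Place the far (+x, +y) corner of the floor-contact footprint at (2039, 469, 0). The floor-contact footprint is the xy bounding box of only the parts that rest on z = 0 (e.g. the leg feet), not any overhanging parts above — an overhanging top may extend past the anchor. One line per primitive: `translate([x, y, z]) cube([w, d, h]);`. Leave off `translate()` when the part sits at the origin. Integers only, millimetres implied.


// leg_h = 437 − 41 = 396
translate([445, 140, 396]) cube([1594, 329, 41]);
translate([445, 140, 0]) cube([78, 78, 396]);
translate([445, 391, 0]) cube([78, 78, 396]);
translate([1961, 140, 0]) cube([78, 78, 396]);
translate([1961, 391, 0]) cube([78, 78, 396]);


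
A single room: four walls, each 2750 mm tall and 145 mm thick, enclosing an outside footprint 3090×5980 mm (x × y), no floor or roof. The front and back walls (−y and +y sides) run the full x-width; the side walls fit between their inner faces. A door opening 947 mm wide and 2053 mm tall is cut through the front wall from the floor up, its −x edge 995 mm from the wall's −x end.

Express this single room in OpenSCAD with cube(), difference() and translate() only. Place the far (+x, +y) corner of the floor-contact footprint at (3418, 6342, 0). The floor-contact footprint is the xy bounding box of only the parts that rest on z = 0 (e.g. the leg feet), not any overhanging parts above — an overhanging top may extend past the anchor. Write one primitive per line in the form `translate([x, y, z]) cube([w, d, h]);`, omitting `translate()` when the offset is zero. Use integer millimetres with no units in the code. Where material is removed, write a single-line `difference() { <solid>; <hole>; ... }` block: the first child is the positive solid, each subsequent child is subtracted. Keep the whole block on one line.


difference() { translate([328, 362, 0]) cube([3090, 145, 2750]); translate([1323, 362, 0]) cube([947, 145, 2053]); }
translate([328, 6197, 0]) cube([3090, 145, 2750]);
translate([328, 507, 0]) cube([145, 5690, 2750]);
translate([3273, 507, 0]) cube([145, 5690, 2750]);


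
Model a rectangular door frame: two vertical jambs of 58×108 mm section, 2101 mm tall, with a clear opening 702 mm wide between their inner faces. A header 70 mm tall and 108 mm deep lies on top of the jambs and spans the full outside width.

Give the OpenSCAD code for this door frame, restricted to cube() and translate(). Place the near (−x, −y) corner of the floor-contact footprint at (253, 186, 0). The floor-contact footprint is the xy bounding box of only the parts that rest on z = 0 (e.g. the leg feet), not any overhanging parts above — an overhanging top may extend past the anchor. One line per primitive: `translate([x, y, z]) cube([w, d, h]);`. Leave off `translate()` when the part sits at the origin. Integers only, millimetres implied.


translate([253, 186, 0]) cube([58, 108, 2101]);
translate([1013, 186, 0]) cube([58, 108, 2101]);
translate([253, 186, 2101]) cube([818, 108, 70]);


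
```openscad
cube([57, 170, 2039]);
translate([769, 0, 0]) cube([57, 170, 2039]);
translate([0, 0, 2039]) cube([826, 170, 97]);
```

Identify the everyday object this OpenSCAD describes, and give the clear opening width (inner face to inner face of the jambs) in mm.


A door frame. The clear opening width is 712 mm.

Two 2039 mm tall posts with a header on top — a door frame. The left jamb is 57 mm wide at x = 0; the right jamb starts at x = 769. The clear opening is 769 − 57 = 712 mm.


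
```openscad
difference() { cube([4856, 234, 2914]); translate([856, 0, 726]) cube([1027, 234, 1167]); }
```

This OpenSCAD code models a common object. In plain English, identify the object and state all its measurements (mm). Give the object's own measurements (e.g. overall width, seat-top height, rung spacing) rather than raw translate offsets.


A wall 4856 mm long (x), 234 mm thick (y), 2914 mm tall, with a rectangular window opening cut through it. The opening is 1027 mm wide and 1167 mm tall; its sill is at z = 726 mm and its near (−x) edge is 856 mm from the wall's −x end. The opening passes through the full wall thickness.


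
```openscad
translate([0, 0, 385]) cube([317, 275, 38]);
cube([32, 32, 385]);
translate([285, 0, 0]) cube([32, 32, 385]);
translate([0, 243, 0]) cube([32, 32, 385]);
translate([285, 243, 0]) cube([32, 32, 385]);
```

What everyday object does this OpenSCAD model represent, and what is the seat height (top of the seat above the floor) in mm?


A stool. The seat height is 423 mm.

A 317×275×38 slab at z = 385 on four corner posts — a stool. The seat top is 385 + 38 = 423 mm.


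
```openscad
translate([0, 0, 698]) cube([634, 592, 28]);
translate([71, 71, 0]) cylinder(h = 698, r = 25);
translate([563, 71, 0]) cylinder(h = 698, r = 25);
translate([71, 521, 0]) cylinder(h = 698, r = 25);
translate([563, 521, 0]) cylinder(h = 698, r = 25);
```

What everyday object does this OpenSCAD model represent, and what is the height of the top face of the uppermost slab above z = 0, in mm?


A table. The table height is 726 mm.

A 634×592×28 slab sits at z = 698 on four Ø50 mm round legs — a table. The top surface is at 698 + 28 = 726 mm.


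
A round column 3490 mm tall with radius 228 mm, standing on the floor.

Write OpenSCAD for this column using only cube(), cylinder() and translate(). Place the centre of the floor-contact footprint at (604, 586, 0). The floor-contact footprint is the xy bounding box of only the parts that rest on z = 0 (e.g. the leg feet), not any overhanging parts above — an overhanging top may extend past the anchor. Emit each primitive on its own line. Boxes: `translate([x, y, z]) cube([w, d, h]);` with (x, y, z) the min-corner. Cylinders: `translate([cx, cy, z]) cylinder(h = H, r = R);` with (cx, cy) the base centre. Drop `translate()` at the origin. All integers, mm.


translate([604, 586, 0]) cylinder(h = 3490, r = 228);


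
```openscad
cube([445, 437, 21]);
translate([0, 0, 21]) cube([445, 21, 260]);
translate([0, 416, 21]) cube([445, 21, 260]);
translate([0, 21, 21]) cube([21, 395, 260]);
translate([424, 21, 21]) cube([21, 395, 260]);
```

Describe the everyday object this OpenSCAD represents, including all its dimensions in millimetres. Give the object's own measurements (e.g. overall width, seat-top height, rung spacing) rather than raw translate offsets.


An open-topped rectangular box: outside dimensions 445×437×281 mm, with a uniform wall and base thickness of 21 mm. The base is a full 445×437 slab on the floor; four walls sit on top of the base. The front and back walls (the −y and +y sides) span the full width; the two side walls fit between them.


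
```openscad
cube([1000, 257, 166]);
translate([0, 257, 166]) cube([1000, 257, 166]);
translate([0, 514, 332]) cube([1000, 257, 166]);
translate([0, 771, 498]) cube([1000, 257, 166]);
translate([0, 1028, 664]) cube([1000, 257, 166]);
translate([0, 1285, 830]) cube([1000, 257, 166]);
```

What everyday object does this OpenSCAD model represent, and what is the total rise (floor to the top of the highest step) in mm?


A staircase. The total rise is 996 mm.

6 identical blocks, each offset up and back from the previous — a staircase. Each step is 166 mm tall and there are 6 of them, so the total rise is 6 × 166 = 996 mm.


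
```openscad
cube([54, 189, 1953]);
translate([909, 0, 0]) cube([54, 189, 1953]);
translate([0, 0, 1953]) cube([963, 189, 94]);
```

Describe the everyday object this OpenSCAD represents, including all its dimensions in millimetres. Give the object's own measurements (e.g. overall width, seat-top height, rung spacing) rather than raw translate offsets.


A door frame. The clear opening is 855 mm wide and 1953 mm high. Two 54 mm wide jambs, 189 mm deep, stand either side of the opening from the floor to the top of the opening. A 94 mm thick head sits across the top of both jambs, spanning the full outside width of the frame.


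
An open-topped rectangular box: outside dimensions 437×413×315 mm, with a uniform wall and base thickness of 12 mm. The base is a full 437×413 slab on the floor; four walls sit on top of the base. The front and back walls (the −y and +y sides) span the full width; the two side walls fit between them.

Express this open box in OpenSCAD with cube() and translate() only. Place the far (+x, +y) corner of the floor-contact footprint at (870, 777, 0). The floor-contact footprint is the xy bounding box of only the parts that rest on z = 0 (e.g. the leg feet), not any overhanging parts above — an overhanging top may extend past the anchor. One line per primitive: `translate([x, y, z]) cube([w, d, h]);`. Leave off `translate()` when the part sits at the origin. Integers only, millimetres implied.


translate([433, 364, 0]) cube([437, 413, 12]);
translate([433, 364, 12]) cube([437, 12, 303]);
translate([433, 765, 12]) cube([437, 12, 303]);
translate([433, 376, 12]) cube([12, 389, 303]);
translate([858, 376, 12]) cube([12, 389, 303]);


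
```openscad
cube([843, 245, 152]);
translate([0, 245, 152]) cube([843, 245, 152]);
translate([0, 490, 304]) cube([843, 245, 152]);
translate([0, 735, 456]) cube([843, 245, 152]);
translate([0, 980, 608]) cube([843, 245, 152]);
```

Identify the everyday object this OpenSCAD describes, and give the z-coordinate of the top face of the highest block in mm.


A staircase. The total rise is 760 mm.

5 identical blocks, each offset up and back from the previous — a staircase. Each step is 152 mm tall and there are 5 of them, so the total rise is 5 × 152 = 760 mm.


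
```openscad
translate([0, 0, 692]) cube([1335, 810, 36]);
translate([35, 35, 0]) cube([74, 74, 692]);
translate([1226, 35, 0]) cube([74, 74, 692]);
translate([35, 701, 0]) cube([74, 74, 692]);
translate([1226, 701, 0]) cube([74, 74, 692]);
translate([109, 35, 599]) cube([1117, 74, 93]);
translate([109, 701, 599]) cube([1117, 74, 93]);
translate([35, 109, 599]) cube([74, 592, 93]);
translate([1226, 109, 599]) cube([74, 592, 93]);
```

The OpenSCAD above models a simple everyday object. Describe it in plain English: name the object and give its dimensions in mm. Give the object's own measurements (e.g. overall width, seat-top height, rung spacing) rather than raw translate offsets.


A table: top 1335 mm (x) × 810 mm (y), 36 mm thick, upper face at z = 728 mm, on four 74×74 mm square legs, each inset 35 mm from the nearest pair of top edges from z = 0 to the bottom of the top. Four apron rails, 74 mm thick and 93 mm tall, run between adjacent legs with their top edges flush with the underside of the top and their outer faces flush with the legs' outer faces.


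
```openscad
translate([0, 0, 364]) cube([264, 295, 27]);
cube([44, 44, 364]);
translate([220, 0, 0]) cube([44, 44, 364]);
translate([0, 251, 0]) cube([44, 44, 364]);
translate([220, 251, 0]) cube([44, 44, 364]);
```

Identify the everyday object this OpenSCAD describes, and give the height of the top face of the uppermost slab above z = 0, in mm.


A stool. The seat height is 391 mm.

A 264×295×27 slab at z = 364 on four corner posts — a stool. The seat top is 364 + 27 = 391 mm.


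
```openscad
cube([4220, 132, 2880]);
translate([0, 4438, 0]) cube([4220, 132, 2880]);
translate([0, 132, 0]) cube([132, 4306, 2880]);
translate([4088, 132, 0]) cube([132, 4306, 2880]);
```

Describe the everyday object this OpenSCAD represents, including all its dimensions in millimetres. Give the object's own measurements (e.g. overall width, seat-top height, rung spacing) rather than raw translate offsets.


The wall frame of a small rectangular building: four walls, each 2880 mm tall and 132 mm thick, enclosing a footprint 4220 mm (x) by 4570 mm (y) outside-to-outside, with no floor or roof. The front and back walls (the −y and +y sides) span the full width; the two side walls fit between them.


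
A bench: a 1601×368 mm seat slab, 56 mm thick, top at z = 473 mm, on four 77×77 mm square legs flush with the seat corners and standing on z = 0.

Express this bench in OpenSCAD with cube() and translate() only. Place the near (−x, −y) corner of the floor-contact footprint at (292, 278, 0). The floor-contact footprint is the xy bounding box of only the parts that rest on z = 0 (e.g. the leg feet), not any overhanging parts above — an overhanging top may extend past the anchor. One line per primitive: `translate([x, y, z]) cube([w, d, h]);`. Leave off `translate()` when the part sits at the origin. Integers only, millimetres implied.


// leg_h = 473 − 56 = 417
translate([292, 278, 417]) cube([1601, 368, 56]);
translate([292, 278, 0]) cube([77, 77, 417]);
translate([292, 569, 0]) cube([77, 77, 417]);
translate([1816, 278, 0]) cube([77, 77, 417]);
translate([1816, 569, 0]) cube([77, 77, 417]);


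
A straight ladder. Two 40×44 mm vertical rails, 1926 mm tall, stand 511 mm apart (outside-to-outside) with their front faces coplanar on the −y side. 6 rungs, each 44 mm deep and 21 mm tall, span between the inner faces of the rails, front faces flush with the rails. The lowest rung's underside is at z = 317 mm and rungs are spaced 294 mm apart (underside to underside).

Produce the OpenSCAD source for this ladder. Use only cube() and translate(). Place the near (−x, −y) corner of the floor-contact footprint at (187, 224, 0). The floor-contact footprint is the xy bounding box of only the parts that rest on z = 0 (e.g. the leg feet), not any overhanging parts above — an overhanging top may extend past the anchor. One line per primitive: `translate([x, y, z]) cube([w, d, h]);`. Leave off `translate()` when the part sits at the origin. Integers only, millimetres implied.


translate([187, 224, 0]) cube([40, 44, 1926]);
translate([658, 224, 0]) cube([40, 44, 1926]);
translate([227, 224, 317]) cube([431, 44, 21]);
translate([227, 224, 611]) cube([431, 44, 21]);
translate([227, 224, 905]) cube([431, 44, 21]);
translate([227, 224, 1199]) cube([431, 44, 21]);
translate([227, 224, 1493]) cube([431, 44, 21]);
translate([227, 224, 1787]) cube([431, 44, 21]);


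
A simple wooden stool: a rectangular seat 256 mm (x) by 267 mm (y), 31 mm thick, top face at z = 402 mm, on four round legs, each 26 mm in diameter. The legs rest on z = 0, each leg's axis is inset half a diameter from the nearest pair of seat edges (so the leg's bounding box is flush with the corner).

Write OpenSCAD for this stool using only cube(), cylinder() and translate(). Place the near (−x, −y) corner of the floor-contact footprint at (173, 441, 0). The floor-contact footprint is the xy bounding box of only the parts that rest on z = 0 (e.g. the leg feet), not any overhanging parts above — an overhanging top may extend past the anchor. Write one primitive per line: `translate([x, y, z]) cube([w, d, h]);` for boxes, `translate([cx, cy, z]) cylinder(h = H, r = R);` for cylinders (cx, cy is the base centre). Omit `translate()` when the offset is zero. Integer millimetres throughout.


translate([173, 441, 371]) cube([256, 267, 31]);
translate([186, 454, 0]) cylinder(h = 371, r = 13);
translate([416, 454, 0]) cylinder(h = 371, r = 13);
translate([186, 695, 0]) cylinder(h = 371, r = 13);
translate([416, 695, 0]) cylinder(h = 371, r = 13);


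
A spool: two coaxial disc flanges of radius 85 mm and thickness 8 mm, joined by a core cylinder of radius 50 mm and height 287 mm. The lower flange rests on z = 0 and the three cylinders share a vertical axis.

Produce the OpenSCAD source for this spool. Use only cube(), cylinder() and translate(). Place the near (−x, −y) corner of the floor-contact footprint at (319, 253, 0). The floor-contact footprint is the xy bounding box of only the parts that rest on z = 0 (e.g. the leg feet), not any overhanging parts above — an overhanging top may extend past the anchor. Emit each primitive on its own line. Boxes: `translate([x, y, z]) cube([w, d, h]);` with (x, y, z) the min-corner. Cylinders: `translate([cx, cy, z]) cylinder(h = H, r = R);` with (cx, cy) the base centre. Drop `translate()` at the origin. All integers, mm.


translate([404, 338, 0]) cylinder(h = 8, r = 85);
translate([404, 338, 8]) cylinder(h = 287, r = 50);
translate([404, 338, 295]) cylinder(h = 8, r = 85);


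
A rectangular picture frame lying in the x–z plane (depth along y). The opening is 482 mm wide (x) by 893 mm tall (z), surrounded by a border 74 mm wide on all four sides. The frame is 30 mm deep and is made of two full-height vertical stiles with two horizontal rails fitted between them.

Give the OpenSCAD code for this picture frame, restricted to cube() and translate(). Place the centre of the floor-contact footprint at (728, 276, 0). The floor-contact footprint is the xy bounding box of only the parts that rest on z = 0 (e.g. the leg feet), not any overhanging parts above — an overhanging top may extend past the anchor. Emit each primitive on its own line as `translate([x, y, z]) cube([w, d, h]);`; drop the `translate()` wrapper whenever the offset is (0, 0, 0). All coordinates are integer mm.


translate([413, 261, 0]) cube([74, 30, 1041]);
translate([969, 261, 0]) cube([74, 30, 1041]);
translate([487, 261, 0]) cube([482, 30, 74]);
translate([487, 261, 967]) cube([482, 30, 74]);


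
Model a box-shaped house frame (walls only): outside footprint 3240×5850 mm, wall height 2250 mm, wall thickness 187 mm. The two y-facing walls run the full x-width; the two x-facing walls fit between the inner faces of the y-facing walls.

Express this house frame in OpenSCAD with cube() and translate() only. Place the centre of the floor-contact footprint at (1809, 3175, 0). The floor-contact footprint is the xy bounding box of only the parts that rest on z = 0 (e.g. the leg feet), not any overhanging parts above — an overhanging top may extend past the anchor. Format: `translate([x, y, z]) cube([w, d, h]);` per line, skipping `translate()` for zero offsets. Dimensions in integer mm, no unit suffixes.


translate([189, 250, 0]) cube([3240, 187, 2250]);
translate([189, 5913, 0]) cube([3240, 187, 2250]);
translate([189, 437, 0]) cube([187, 5476, 2250]);
translate([3242, 437, 0]) cube([187, 5476, 2250]);


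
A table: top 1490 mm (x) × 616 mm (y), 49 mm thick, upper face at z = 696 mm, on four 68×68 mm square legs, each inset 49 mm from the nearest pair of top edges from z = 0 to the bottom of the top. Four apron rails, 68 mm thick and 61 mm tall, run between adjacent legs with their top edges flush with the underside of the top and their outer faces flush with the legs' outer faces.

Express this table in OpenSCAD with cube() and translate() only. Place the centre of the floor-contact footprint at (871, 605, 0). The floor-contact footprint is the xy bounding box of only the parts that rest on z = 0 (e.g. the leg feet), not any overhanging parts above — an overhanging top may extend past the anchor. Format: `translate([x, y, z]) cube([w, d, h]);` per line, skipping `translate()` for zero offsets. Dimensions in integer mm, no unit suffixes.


translate([126, 297, 647]) cube([1490, 616, 49]);
translate([175, 346, 0]) cube([68, 68, 647]);
translate([1499, 346, 0]) cube([68, 68, 647]);
translate([175, 796, 0]) cube([68, 68, 647]);
translate([1499, 796, 0]) cube([68, 68, 647]);
translate([243, 346, 586]) cube([1256, 68, 61]);
translate([243, 796, 586]) cube([1256, 68, 61]);
translate([175, 414, 586]) cube([68, 382, 61]);
translate([1499, 414, 586]) cube([68, 382, 61]);


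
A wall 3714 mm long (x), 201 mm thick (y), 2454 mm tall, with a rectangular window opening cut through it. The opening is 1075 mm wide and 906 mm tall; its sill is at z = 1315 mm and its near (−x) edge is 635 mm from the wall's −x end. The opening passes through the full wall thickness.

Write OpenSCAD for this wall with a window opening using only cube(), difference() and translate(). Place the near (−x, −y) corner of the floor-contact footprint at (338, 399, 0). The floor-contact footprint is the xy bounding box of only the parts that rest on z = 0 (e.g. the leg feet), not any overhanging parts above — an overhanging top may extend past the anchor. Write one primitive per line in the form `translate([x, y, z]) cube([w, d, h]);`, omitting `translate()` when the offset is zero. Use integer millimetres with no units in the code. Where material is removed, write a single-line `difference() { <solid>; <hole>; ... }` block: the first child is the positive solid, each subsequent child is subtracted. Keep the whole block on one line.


difference() { translate([338, 399, 0]) cube([3714, 201, 2454]); translate([973, 399, 1315]) cube([1075, 201, 906]); }


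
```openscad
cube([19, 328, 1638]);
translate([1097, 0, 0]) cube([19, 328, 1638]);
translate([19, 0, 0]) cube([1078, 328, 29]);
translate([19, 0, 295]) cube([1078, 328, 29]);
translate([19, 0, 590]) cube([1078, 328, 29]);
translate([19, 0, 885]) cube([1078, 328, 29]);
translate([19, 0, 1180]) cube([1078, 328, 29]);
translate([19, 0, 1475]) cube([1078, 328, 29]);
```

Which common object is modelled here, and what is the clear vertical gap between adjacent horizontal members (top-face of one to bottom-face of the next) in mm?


A bookshelf. The clear shelf gap is 266 mm.

Two tall side panels with 6 horizontal boards between them — a bookshelf. The first two shelf undersides are at z = 0 and z = 295; with shelf thickness 29, the clear gap is 295 − 0 − 29 = 266 mm.


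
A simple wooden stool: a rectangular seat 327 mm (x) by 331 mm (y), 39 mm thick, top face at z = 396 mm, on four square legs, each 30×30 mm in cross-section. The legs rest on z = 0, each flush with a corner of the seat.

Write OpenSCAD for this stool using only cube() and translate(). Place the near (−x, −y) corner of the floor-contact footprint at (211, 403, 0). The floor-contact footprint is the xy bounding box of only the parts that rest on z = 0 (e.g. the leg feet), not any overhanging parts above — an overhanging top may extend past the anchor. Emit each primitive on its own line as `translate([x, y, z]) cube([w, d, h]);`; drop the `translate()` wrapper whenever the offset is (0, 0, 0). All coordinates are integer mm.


translate([211, 403, 357]) cube([327, 331, 39]);
translate([211, 403, 0]) cube([30, 30, 357]);
translate([508, 403, 0]) cube([30, 30, 357]);
translate([211, 704, 0]) cube([30, 30, 357]);
translate([508, 704, 0]) cube([30, 30, 357]);


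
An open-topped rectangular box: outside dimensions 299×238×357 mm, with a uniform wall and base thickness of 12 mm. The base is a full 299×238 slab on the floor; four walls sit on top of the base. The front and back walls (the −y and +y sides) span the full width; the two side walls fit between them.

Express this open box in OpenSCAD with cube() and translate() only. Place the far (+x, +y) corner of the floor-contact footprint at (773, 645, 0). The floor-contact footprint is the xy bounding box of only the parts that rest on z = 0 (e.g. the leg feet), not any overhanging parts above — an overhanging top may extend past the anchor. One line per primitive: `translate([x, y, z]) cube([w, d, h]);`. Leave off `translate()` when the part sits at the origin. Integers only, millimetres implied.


translate([474, 407, 0]) cube([299, 238, 12]);
translate([474, 407, 12]) cube([299, 12, 345]);
translate([474, 633, 12]) cube([299, 12, 345]);
translate([474, 419, 12]) cube([12, 214, 345]);
translate([761, 419, 12]) cube([12, 214, 345]);


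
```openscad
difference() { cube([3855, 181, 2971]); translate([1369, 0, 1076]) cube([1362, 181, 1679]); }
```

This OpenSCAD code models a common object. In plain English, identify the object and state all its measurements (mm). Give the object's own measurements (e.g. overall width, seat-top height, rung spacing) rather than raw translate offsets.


A wall 3855 mm long (x), 181 mm thick (y), 2971 mm tall, with a rectangular window opening cut through it. The opening is 1362 mm wide and 1679 mm tall; its sill is at z = 1076 mm and its near (−x) edge is 1369 mm from the wall's −x end. The opening passes through the full wall thickness.


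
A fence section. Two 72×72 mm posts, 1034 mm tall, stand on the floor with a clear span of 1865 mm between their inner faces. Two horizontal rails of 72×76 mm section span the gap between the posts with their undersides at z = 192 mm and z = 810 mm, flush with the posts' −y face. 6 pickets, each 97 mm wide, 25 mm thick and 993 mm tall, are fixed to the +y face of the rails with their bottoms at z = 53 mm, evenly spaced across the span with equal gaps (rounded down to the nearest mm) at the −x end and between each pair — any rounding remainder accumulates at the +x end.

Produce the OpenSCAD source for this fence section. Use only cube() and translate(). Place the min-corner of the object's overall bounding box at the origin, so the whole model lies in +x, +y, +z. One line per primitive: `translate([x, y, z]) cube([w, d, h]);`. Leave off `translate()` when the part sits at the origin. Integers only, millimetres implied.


cube([72, 72, 1034]);
translate([1937, 0, 0]) cube([72, 72, 1034]);
translate([72, 0, 192]) cube([1865, 72, 76]);
translate([72, 0, 810]) cube([1865, 72, 76]);
translate([255, 72, 53]) cube([97, 25, 993]);
translate([535, 72, 53]) cube([97, 25, 993]);
translate([815, 72, 53]) cube([97, 25, 993]);
translate([1095, 72, 53]) cube([97, 25, 993]);
translate([1375, 72, 53]) cube([97, 25, 993]);
translate([1655, 72, 53]) cube([97, 25, 993]);


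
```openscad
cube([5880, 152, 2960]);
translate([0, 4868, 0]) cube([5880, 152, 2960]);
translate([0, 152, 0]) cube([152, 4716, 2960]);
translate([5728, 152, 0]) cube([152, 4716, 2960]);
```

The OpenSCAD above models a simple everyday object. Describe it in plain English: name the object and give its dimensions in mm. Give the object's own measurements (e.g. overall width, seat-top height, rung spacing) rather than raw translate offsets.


The wall frame of a small rectangular building: four walls, each 2960 mm tall and 152 mm thick, enclosing a footprint 5880 mm (x) by 5020 mm (y) outside-to-outside, with no floor or roof. The front and back walls (the −y and +y sides) span the full width; the two side walls fit between them.


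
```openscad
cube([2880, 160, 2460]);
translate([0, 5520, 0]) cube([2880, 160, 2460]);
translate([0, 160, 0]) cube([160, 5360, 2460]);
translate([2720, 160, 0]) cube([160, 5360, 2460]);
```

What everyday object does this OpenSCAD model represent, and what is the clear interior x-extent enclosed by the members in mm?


A house (or room) frame. The interior width is 2560 mm.

Four 2460 mm walls enclosing a rectangle with no floor or roof — a room or house frame. Outside width is 2880 mm and wall thickness is 160 mm, so the interior width is 2880 − 2 × 160 = 2560 mm.


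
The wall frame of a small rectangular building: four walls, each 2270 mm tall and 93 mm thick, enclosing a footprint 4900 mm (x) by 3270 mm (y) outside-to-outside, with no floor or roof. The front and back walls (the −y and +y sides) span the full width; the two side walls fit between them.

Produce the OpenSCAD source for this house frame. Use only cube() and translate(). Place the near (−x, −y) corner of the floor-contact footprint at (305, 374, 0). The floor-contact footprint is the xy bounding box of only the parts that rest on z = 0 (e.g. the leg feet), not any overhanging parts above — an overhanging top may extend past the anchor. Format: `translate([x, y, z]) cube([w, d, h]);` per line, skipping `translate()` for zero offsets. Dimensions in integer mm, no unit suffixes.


translate([305, 374, 0]) cube([4900, 93, 2270]);
translate([305, 3551, 0]) cube([4900, 93, 2270]);
translate([305, 467, 0]) cube([93, 3084, 2270]);
translate([5112, 467, 0]) cube([93, 3084, 2270]);


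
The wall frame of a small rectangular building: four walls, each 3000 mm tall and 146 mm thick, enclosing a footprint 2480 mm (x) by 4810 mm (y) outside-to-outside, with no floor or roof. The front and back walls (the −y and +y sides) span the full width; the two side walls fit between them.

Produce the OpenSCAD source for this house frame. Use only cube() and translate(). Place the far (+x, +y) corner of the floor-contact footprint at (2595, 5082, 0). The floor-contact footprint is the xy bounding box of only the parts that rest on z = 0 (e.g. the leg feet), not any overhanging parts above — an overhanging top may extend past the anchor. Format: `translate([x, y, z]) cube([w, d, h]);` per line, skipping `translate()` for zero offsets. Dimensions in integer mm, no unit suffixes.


translate([115, 272, 0]) cube([2480, 146, 3000]);
translate([115, 4936, 0]) cube([2480, 146, 3000]);
translate([115, 418, 0]) cube([146, 4518, 3000]);
translate([2449, 418, 0]) cube([146, 4518, 3000]);
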